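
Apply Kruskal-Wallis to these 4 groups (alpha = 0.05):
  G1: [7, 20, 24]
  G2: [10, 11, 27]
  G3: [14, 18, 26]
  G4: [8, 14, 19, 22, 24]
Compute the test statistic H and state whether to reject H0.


Step 1: Combine all N = 14 observations and assign midranks.
sorted (value, group, rank): (7,G1,1), (8,G4,2), (10,G2,3), (11,G2,4), (14,G3,5.5), (14,G4,5.5), (18,G3,7), (19,G4,8), (20,G1,9), (22,G4,10), (24,G1,11.5), (24,G4,11.5), (26,G3,13), (27,G2,14)
Step 2: Sum ranks within each group.
R_1 = 21.5 (n_1 = 3)
R_2 = 21 (n_2 = 3)
R_3 = 25.5 (n_3 = 3)
R_4 = 37 (n_4 = 5)
Step 3: H = 12/(N(N+1)) * sum(R_i^2/n_i) - 3(N+1)
     = 12/(14*15) * (21.5^2/3 + 21^2/3 + 25.5^2/3 + 37^2/5) - 3*15
     = 0.057143 * 791.633 - 45
     = 0.236190.
Step 4: Ties present; correction factor C = 1 - 12/(14^3 - 14) = 0.995604. Corrected H = 0.236190 / 0.995604 = 0.237233.
Step 5: Under H0, H ~ chi^2(3); p-value = 0.971366.
Step 6: alpha = 0.05. fail to reject H0.

H = 0.2372, df = 3, p = 0.971366, fail to reject H0.


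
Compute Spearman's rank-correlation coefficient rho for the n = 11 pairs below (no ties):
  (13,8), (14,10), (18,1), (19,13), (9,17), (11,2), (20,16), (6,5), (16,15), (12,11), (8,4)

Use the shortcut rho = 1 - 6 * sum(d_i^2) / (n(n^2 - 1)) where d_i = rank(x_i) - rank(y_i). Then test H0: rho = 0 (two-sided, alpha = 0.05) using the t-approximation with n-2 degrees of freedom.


Step 1: Rank x and y separately (midranks; no ties here).
rank(x): 13->6, 14->7, 18->9, 19->10, 9->3, 11->4, 20->11, 6->1, 16->8, 12->5, 8->2
rank(y): 8->5, 10->6, 1->1, 13->8, 17->11, 2->2, 16->10, 5->4, 15->9, 11->7, 4->3
Step 2: d_i = R_x(i) - R_y(i); compute d_i^2.
  (6-5)^2=1, (7-6)^2=1, (9-1)^2=64, (10-8)^2=4, (3-11)^2=64, (4-2)^2=4, (11-10)^2=1, (1-4)^2=9, (8-9)^2=1, (5-7)^2=4, (2-3)^2=1
sum(d^2) = 154.
Step 3: rho = 1 - 6*154 / (11*(11^2 - 1)) = 1 - 924/1320 = 0.300000.
Step 4: Under H0, t = rho * sqrt((n-2)/(1-rho^2)) = 0.9435 ~ t(9).
Step 5: Two-sided p-value from the t-distribution with 9 df = 0.370083.
Step 6: alpha = 0.05. fail to reject H0.

rho = 0.3000, p = 0.370083, fail to reject H0 at alpha = 0.05.


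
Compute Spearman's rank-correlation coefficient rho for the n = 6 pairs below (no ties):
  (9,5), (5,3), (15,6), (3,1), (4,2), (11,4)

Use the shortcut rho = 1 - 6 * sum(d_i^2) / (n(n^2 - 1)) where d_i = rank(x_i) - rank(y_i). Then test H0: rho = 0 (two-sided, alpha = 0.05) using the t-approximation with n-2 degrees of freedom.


Step 1: Rank x and y separately (midranks; no ties here).
rank(x): 9->4, 5->3, 15->6, 3->1, 4->2, 11->5
rank(y): 5->5, 3->3, 6->6, 1->1, 2->2, 4->4
Step 2: d_i = R_x(i) - R_y(i); compute d_i^2.
  (4-5)^2=1, (3-3)^2=0, (6-6)^2=0, (1-1)^2=0, (2-2)^2=0, (5-4)^2=1
sum(d^2) = 2.
Step 3: rho = 1 - 6*2 / (6*(6^2 - 1)) = 1 - 12/210 = 0.942857.
Step 4: Under H0, t = rho * sqrt((n-2)/(1-rho^2)) = 5.6595 ~ t(4).
Step 5: Two-sided p-value from the t-distribution with 4 df = 0.004805.
Step 6: alpha = 0.05. reject H0.

rho = 0.9429, p = 0.004805, reject H0 at alpha = 0.05.


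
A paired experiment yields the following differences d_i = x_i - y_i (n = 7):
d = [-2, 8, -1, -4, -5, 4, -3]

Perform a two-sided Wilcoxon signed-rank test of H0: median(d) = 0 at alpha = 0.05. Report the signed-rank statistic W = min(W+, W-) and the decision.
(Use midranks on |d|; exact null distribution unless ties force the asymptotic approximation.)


Step 1: Drop any zero differences (none here) and take |d_i|.
|d| = [2, 8, 1, 4, 5, 4, 3]
Step 2: Midrank |d_i| (ties get averaged ranks).
ranks: |2|->2, |8|->7, |1|->1, |4|->4.5, |5|->6, |4|->4.5, |3|->3
Step 3: Attach original signs; sum ranks with positive sign and with negative sign.
W+ = 7 + 4.5 = 11.5
W- = 2 + 1 + 4.5 + 6 + 3 = 16.5
(Check: W+ + W- = 28 should equal n(n+1)/2 = 28.)
Step 4: Test statistic W = min(W+, W-) = 11.5.
Step 5: Ties in |d|, so use the tie-corrected normal approximation.
        E[W] = n(n+1)/4 = 7*8/4 = 14.
        Tie groups: |d|=4 (t=2); sum(t^3 - t) = 6.
        Var[W] = n(n+1)(2n+1)/24 - sum(t^3-t)/48 = 840/24 - 6/48 = 34.875.
        z = (W - E[W]) / sqrt(Var[W]) = (11.5 - 14) / 5.9055 = -0.4233.
        Two-sided p = 2*Phi(z) = 0.672052.
Step 6: alpha = 0.05. fail to reject H0.

W+ = 11.5, W- = 16.5, W = min = 11.5, p = 0.672052, fail to reject H0.


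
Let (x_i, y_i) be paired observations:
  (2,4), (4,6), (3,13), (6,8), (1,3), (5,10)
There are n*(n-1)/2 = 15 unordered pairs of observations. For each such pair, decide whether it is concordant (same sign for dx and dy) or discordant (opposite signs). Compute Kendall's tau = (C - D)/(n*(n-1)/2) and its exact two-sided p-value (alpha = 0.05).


Step 1: Enumerate the 15 unordered pairs (i,j) with i<j and classify each by sign(x_j-x_i) * sign(y_j-y_i).
  (1,2):dx=+2,dy=+2->C; (1,3):dx=+1,dy=+9->C; (1,4):dx=+4,dy=+4->C; (1,5):dx=-1,dy=-1->C
  (1,6):dx=+3,dy=+6->C; (2,3):dx=-1,dy=+7->D; (2,4):dx=+2,dy=+2->C; (2,5):dx=-3,dy=-3->C
  (2,6):dx=+1,dy=+4->C; (3,4):dx=+3,dy=-5->D; (3,5):dx=-2,dy=-10->C; (3,6):dx=+2,dy=-3->D
  (4,5):dx=-5,dy=-5->C; (4,6):dx=-1,dy=+2->D; (5,6):dx=+4,dy=+7->C
Step 2: C = 11, D = 4, total pairs = 15.
Step 3: tau = (C - D)/(n(n-1)/2) = (11 - 4)/15 = 0.466667.
Step 4: Exact two-sided p-value (enumerate n! = 720 permutations of y under H0): p = 0.272222.
Step 5: alpha = 0.05. fail to reject H0.

tau_b = 0.4667 (C=11, D=4), p = 0.272222, fail to reject H0.


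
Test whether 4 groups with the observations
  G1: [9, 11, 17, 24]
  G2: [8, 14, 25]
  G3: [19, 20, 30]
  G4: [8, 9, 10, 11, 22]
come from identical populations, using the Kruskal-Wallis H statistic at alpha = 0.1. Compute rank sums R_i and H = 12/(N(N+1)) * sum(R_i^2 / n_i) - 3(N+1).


Step 1: Combine all N = 15 observations and assign midranks.
sorted (value, group, rank): (8,G2,1.5), (8,G4,1.5), (9,G1,3.5), (9,G4,3.5), (10,G4,5), (11,G1,6.5), (11,G4,6.5), (14,G2,8), (17,G1,9), (19,G3,10), (20,G3,11), (22,G4,12), (24,G1,13), (25,G2,14), (30,G3,15)
Step 2: Sum ranks within each group.
R_1 = 32 (n_1 = 4)
R_2 = 23.5 (n_2 = 3)
R_3 = 36 (n_3 = 3)
R_4 = 28.5 (n_4 = 5)
Step 3: H = 12/(N(N+1)) * sum(R_i^2/n_i) - 3(N+1)
     = 12/(15*16) * (32^2/4 + 23.5^2/3 + 36^2/3 + 28.5^2/5) - 3*16
     = 0.050000 * 1034.53 - 48
     = 3.726667.
Step 4: Ties present; correction factor C = 1 - 18/(15^3 - 15) = 0.994643. Corrected H = 3.726667 / 0.994643 = 3.746738.
Step 5: Under H0, H ~ chi^2(3); p-value = 0.290142.
Step 6: alpha = 0.1. fail to reject H0.

H = 3.7467, df = 3, p = 0.290142, fail to reject H0.


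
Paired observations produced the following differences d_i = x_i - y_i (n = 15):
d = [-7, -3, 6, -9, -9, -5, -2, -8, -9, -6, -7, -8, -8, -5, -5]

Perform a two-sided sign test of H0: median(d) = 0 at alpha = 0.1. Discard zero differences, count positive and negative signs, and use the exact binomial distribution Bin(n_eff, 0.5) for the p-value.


Step 1: Discard zero differences. Original n = 15; n_eff = number of nonzero differences = 15.
Nonzero differences (with sign): -7, -3, +6, -9, -9, -5, -2, -8, -9, -6, -7, -8, -8, -5, -5
Step 2: Count signs: positive = 1, negative = 14.
Step 3: Under H0: P(positive) = 0.5, so the number of positives S ~ Bin(15, 0.5).
Step 4: Two-sided exact p-value = sum of Bin(15,0.5) probabilities at or below the observed probability = 0.000977.
Step 5: alpha = 0.1. reject H0.

n_eff = 15, pos = 1, neg = 14, p = 0.000977, reject H0.


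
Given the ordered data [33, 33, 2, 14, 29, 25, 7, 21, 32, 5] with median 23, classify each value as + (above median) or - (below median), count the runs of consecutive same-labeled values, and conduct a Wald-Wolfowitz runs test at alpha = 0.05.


Step 1: Compute median = 23; label A = above, B = below.
Labels in order: AABBAABBAB  (n_A = 5, n_B = 5)
Step 2: Count runs R = 6.
Step 3: Under H0 (random ordering), E[R] = 2*n_A*n_B/(n_A+n_B) + 1 = 2*5*5/10 + 1 = 6.0000.
        Var[R] = 2*n_A*n_B*(2*n_A*n_B - n_A - n_B) / ((n_A+n_B)^2 * (n_A+n_B-1)) = 2000/900 = 2.2222.
        SD[R] = 1.4907.
Step 4: R = E[R], so z = 0 with no continuity correction.
Step 5: Two-sided p-value via normal approximation = 2*(1 - Phi(|z|)) = 1.000000.
Step 6: alpha = 0.05. fail to reject H0.

R = 6, z = 0.0000, p = 1.000000, fail to reject H0.


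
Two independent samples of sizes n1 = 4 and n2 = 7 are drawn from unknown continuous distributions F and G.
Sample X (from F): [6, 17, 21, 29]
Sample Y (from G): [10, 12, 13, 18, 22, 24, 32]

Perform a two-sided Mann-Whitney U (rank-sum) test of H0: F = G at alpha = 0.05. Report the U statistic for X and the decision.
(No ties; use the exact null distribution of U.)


Step 1: Combine and sort all 11 observations; assign midranks.
sorted (value, group): (6,X), (10,Y), (12,Y), (13,Y), (17,X), (18,Y), (21,X), (22,Y), (24,Y), (29,X), (32,Y)
ranks: 6->1, 10->2, 12->3, 13->4, 17->5, 18->6, 21->7, 22->8, 24->9, 29->10, 32->11
Step 2: Rank sum for X: R1 = 1 + 5 + 7 + 10 = 23.
Step 3: U_X = R1 - n1(n1+1)/2 = 23 - 4*5/2 = 23 - 10 = 13.
       U_Y = n1*n2 - U_X = 28 - 13 = 15.
Step 4: No ties, so the exact null distribution of U (based on enumerating the C(11,4) = 330 equally likely rank assignments) gives the two-sided p-value.
Step 5: p-value = 0.927273; compare to alpha = 0.05. fail to reject H0.

U_X = 13, p = 0.927273, fail to reject H0 at alpha = 0.05.


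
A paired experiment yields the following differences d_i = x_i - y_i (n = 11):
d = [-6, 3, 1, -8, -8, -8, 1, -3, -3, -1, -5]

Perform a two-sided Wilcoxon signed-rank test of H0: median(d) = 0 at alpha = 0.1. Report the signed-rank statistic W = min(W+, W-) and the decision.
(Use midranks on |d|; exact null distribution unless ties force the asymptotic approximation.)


Step 1: Drop any zero differences (none here) and take |d_i|.
|d| = [6, 3, 1, 8, 8, 8, 1, 3, 3, 1, 5]
Step 2: Midrank |d_i| (ties get averaged ranks).
ranks: |6|->8, |3|->5, |1|->2, |8|->10, |8|->10, |8|->10, |1|->2, |3|->5, |3|->5, |1|->2, |5|->7
Step 3: Attach original signs; sum ranks with positive sign and with negative sign.
W+ = 5 + 2 + 2 = 9
W- = 8 + 10 + 10 + 10 + 5 + 5 + 2 + 7 = 57
(Check: W+ + W- = 66 should equal n(n+1)/2 = 66.)
Step 4: Test statistic W = min(W+, W-) = 9.
Step 5: Ties in |d|, so use the tie-corrected normal approximation.
        E[W] = n(n+1)/4 = 11*12/4 = 33.
        Tie groups: |d|=1 (t=3), |d|=3 (t=3), |d|=8 (t=3); sum(t^3 - t) = 72.
        Var[W] = n(n+1)(2n+1)/24 - sum(t^3-t)/48 = 3036/24 - 72/48 = 125.
        z = (W - E[W]) / sqrt(Var[W]) = (9 - 33) / 11.1803 = -2.1466.
        Two-sided p = 2*Phi(z) = 0.031823.
Step 6: alpha = 0.1. reject H0.

W+ = 9, W- = 57, W = min = 9, p = 0.031823, reject H0.


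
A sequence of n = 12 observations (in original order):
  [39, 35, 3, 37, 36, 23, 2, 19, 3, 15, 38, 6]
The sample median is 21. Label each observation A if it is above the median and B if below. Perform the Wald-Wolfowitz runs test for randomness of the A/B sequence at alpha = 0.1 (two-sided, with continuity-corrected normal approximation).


Step 1: Compute median = 21; label A = above, B = below.
Labels in order: AABAAABBBBAB  (n_A = 6, n_B = 6)
Step 2: Count runs R = 6.
Step 3: Under H0 (random ordering), E[R] = 2*n_A*n_B/(n_A+n_B) + 1 = 2*6*6/12 + 1 = 7.0000.
        Var[R] = 2*n_A*n_B*(2*n_A*n_B - n_A - n_B) / ((n_A+n_B)^2 * (n_A+n_B-1)) = 4320/1584 = 2.7273.
        SD[R] = 1.6514.
Step 4: Continuity-corrected z = (R + 0.5 - E[R]) / SD[R] = (6 + 0.5 - 7.0000) / 1.6514 = -0.3028.
Step 5: Two-sided p-value via normal approximation = 2*(1 - Phi(|z|)) = 0.762069.
Step 6: alpha = 0.1. fail to reject H0.

R = 6, z = -0.3028, p = 0.762069, fail to reject H0.


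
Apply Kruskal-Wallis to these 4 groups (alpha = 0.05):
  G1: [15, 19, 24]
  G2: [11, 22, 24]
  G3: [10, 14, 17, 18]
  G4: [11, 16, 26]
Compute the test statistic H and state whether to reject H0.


Step 1: Combine all N = 13 observations and assign midranks.
sorted (value, group, rank): (10,G3,1), (11,G2,2.5), (11,G4,2.5), (14,G3,4), (15,G1,5), (16,G4,6), (17,G3,7), (18,G3,8), (19,G1,9), (22,G2,10), (24,G1,11.5), (24,G2,11.5), (26,G4,13)
Step 2: Sum ranks within each group.
R_1 = 25.5 (n_1 = 3)
R_2 = 24 (n_2 = 3)
R_3 = 20 (n_3 = 4)
R_4 = 21.5 (n_4 = 3)
Step 3: H = 12/(N(N+1)) * sum(R_i^2/n_i) - 3(N+1)
     = 12/(13*14) * (25.5^2/3 + 24^2/3 + 20^2/4 + 21.5^2/3) - 3*14
     = 0.065934 * 662.833 - 42
     = 1.703297.
Step 4: Ties present; correction factor C = 1 - 12/(13^3 - 13) = 0.994505. Corrected H = 1.703297 / 0.994505 = 1.712707.
Step 5: Under H0, H ~ chi^2(3); p-value = 0.634112.
Step 6: alpha = 0.05. fail to reject H0.

H = 1.7127, df = 3, p = 0.634112, fail to reject H0.


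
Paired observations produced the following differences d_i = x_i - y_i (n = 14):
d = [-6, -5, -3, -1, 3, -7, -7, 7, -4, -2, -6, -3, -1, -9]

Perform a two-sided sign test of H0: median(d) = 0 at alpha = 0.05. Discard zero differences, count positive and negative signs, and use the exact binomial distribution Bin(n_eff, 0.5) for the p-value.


Step 1: Discard zero differences. Original n = 14; n_eff = number of nonzero differences = 14.
Nonzero differences (with sign): -6, -5, -3, -1, +3, -7, -7, +7, -4, -2, -6, -3, -1, -9
Step 2: Count signs: positive = 2, negative = 12.
Step 3: Under H0: P(positive) = 0.5, so the number of positives S ~ Bin(14, 0.5).
Step 4: Two-sided exact p-value = sum of Bin(14,0.5) probabilities at or below the observed probability = 0.012939.
Step 5: alpha = 0.05. reject H0.

n_eff = 14, pos = 2, neg = 12, p = 0.012939, reject H0.


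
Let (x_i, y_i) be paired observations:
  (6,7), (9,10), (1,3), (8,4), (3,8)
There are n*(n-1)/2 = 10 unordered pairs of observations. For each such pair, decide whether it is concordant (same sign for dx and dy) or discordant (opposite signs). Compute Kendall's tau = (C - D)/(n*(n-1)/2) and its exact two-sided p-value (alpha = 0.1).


Step 1: Enumerate the 10 unordered pairs (i,j) with i<j and classify each by sign(x_j-x_i) * sign(y_j-y_i).
  (1,2):dx=+3,dy=+3->C; (1,3):dx=-5,dy=-4->C; (1,4):dx=+2,dy=-3->D; (1,5):dx=-3,dy=+1->D
  (2,3):dx=-8,dy=-7->C; (2,4):dx=-1,dy=-6->C; (2,5):dx=-6,dy=-2->C; (3,4):dx=+7,dy=+1->C
  (3,5):dx=+2,dy=+5->C; (4,5):dx=-5,dy=+4->D
Step 2: C = 7, D = 3, total pairs = 10.
Step 3: tau = (C - D)/(n(n-1)/2) = (7 - 3)/10 = 0.400000.
Step 4: Exact two-sided p-value (enumerate n! = 120 permutations of y under H0): p = 0.483333.
Step 5: alpha = 0.1. fail to reject H0.

tau_b = 0.4000 (C=7, D=3), p = 0.483333, fail to reject H0.


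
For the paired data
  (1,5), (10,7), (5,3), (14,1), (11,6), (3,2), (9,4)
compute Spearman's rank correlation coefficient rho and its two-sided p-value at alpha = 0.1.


Step 1: Rank x and y separately (midranks; no ties here).
rank(x): 1->1, 10->5, 5->3, 14->7, 11->6, 3->2, 9->4
rank(y): 5->5, 7->7, 3->3, 1->1, 6->6, 2->2, 4->4
Step 2: d_i = R_x(i) - R_y(i); compute d_i^2.
  (1-5)^2=16, (5-7)^2=4, (3-3)^2=0, (7-1)^2=36, (6-6)^2=0, (2-2)^2=0, (4-4)^2=0
sum(d^2) = 56.
Step 3: rho = 1 - 6*56 / (7*(7^2 - 1)) = 1 - 336/336 = 0.000000.
Step 4: Under H0, t = rho * sqrt((n-2)/(1-rho^2)) = 0.0000 ~ t(5).
Step 5: Two-sided p-value from the t-distribution with 5 df = 1.000000.
Step 6: alpha = 0.1. fail to reject H0.

rho = 0.0000, p = 1.000000, fail to reject H0 at alpha = 0.1.


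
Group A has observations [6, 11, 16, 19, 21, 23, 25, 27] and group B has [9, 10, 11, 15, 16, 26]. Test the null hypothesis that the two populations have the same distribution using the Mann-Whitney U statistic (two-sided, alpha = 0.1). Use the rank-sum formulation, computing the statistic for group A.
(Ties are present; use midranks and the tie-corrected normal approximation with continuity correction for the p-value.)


Step 1: Combine and sort all 14 observations; assign midranks.
sorted (value, group): (6,X), (9,Y), (10,Y), (11,X), (11,Y), (15,Y), (16,X), (16,Y), (19,X), (21,X), (23,X), (25,X), (26,Y), (27,X)
ranks: 6->1, 9->2, 10->3, 11->4.5, 11->4.5, 15->6, 16->7.5, 16->7.5, 19->9, 21->10, 23->11, 25->12, 26->13, 27->14
Step 2: Rank sum for X: R1 = 1 + 4.5 + 7.5 + 9 + 10 + 11 + 12 + 14 = 69.
Step 3: U_X = R1 - n1(n1+1)/2 = 69 - 8*9/2 = 69 - 36 = 33.
       U_Y = n1*n2 - U_X = 48 - 33 = 15.
Step 4: Ties are present, so use the tie-corrected normal approximation (with continuity correction) for the p-value.
Step 5: p-value = 0.271435; compare to alpha = 0.1. fail to reject H0.

U_X = 33, p = 0.271435, fail to reject H0 at alpha = 0.1.


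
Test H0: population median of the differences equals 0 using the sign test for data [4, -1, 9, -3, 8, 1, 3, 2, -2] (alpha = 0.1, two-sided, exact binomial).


Step 1: Discard zero differences. Original n = 9; n_eff = number of nonzero differences = 9.
Nonzero differences (with sign): +4, -1, +9, -3, +8, +1, +3, +2, -2
Step 2: Count signs: positive = 6, negative = 3.
Step 3: Under H0: P(positive) = 0.5, so the number of positives S ~ Bin(9, 0.5).
Step 4: Two-sided exact p-value = sum of Bin(9,0.5) probabilities at or below the observed probability = 0.507812.
Step 5: alpha = 0.1. fail to reject H0.

n_eff = 9, pos = 6, neg = 3, p = 0.507812, fail to reject H0.


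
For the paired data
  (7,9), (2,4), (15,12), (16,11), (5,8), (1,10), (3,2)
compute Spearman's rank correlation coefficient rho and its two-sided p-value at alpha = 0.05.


Step 1: Rank x and y separately (midranks; no ties here).
rank(x): 7->5, 2->2, 15->6, 16->7, 5->4, 1->1, 3->3
rank(y): 9->4, 4->2, 12->7, 11->6, 8->3, 10->5, 2->1
Step 2: d_i = R_x(i) - R_y(i); compute d_i^2.
  (5-4)^2=1, (2-2)^2=0, (6-7)^2=1, (7-6)^2=1, (4-3)^2=1, (1-5)^2=16, (3-1)^2=4
sum(d^2) = 24.
Step 3: rho = 1 - 6*24 / (7*(7^2 - 1)) = 1 - 144/336 = 0.571429.
Step 4: Under H0, t = rho * sqrt((n-2)/(1-rho^2)) = 1.5570 ~ t(5).
Step 5: Two-sided p-value from the t-distribution with 5 df = 0.180202.
Step 6: alpha = 0.05. fail to reject H0.

rho = 0.5714, p = 0.180202, fail to reject H0 at alpha = 0.05.


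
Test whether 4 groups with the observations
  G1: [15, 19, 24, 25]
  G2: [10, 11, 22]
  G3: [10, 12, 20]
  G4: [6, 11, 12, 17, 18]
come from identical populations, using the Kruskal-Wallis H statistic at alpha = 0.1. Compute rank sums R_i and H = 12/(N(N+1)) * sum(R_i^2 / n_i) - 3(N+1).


Step 1: Combine all N = 15 observations and assign midranks.
sorted (value, group, rank): (6,G4,1), (10,G2,2.5), (10,G3,2.5), (11,G2,4.5), (11,G4,4.5), (12,G3,6.5), (12,G4,6.5), (15,G1,8), (17,G4,9), (18,G4,10), (19,G1,11), (20,G3,12), (22,G2,13), (24,G1,14), (25,G1,15)
Step 2: Sum ranks within each group.
R_1 = 48 (n_1 = 4)
R_2 = 20 (n_2 = 3)
R_3 = 21 (n_3 = 3)
R_4 = 31 (n_4 = 5)
Step 3: H = 12/(N(N+1)) * sum(R_i^2/n_i) - 3(N+1)
     = 12/(15*16) * (48^2/4 + 20^2/3 + 21^2/3 + 31^2/5) - 3*16
     = 0.050000 * 1048.53 - 48
     = 4.426667.
Step 4: Ties present; correction factor C = 1 - 18/(15^3 - 15) = 0.994643. Corrected H = 4.426667 / 0.994643 = 4.450509.
Step 5: Under H0, H ~ chi^2(3); p-value = 0.216748.
Step 6: alpha = 0.1. fail to reject H0.

H = 4.4505, df = 3, p = 0.216748, fail to reject H0.


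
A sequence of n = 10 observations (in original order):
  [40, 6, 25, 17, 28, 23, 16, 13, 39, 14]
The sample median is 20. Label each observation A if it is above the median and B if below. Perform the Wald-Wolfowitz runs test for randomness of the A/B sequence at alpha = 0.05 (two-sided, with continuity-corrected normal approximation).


Step 1: Compute median = 20; label A = above, B = below.
Labels in order: ABABAABBAB  (n_A = 5, n_B = 5)
Step 2: Count runs R = 8.
Step 3: Under H0 (random ordering), E[R] = 2*n_A*n_B/(n_A+n_B) + 1 = 2*5*5/10 + 1 = 6.0000.
        Var[R] = 2*n_A*n_B*(2*n_A*n_B - n_A - n_B) / ((n_A+n_B)^2 * (n_A+n_B-1)) = 2000/900 = 2.2222.
        SD[R] = 1.4907.
Step 4: Continuity-corrected z = (R - 0.5 - E[R]) / SD[R] = (8 - 0.5 - 6.0000) / 1.4907 = 1.0062.
Step 5: Two-sided p-value via normal approximation = 2*(1 - Phi(|z|)) = 0.314305.
Step 6: alpha = 0.05. fail to reject H0.

R = 8, z = 1.0062, p = 0.314305, fail to reject H0.


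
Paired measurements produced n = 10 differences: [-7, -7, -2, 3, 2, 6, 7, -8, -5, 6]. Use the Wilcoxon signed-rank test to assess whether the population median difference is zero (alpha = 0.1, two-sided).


Step 1: Drop any zero differences (none here) and take |d_i|.
|d| = [7, 7, 2, 3, 2, 6, 7, 8, 5, 6]
Step 2: Midrank |d_i| (ties get averaged ranks).
ranks: |7|->8, |7|->8, |2|->1.5, |3|->3, |2|->1.5, |6|->5.5, |7|->8, |8|->10, |5|->4, |6|->5.5
Step 3: Attach original signs; sum ranks with positive sign and with negative sign.
W+ = 3 + 1.5 + 5.5 + 8 + 5.5 = 23.5
W- = 8 + 8 + 1.5 + 10 + 4 = 31.5
(Check: W+ + W- = 55 should equal n(n+1)/2 = 55.)
Step 4: Test statistic W = min(W+, W-) = 23.5.
Step 5: Ties in |d|, so use the tie-corrected normal approximation.
        E[W] = n(n+1)/4 = 10*11/4 = 27.5.
        Tie groups: |d|=2 (t=2), |d|=6 (t=2), |d|=7 (t=3); sum(t^3 - t) = 36.
        Var[W] = n(n+1)(2n+1)/24 - sum(t^3-t)/48 = 2310/24 - 36/48 = 95.5.
        z = (W - E[W]) / sqrt(Var[W]) = (23.5 - 27.5) / 9.7724 = -0.4093.
        Two-sided p = 2*Phi(z) = 0.682308.
Step 6: alpha = 0.1. fail to reject H0.

W+ = 23.5, W- = 31.5, W = min = 23.5, p = 0.682308, fail to reject H0.


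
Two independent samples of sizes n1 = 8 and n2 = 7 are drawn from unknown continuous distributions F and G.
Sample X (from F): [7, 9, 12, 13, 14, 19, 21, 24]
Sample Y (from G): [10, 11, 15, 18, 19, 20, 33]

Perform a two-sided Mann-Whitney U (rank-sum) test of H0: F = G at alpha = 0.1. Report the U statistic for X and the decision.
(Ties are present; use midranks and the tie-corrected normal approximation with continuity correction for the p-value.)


Step 1: Combine and sort all 15 observations; assign midranks.
sorted (value, group): (7,X), (9,X), (10,Y), (11,Y), (12,X), (13,X), (14,X), (15,Y), (18,Y), (19,X), (19,Y), (20,Y), (21,X), (24,X), (33,Y)
ranks: 7->1, 9->2, 10->3, 11->4, 12->5, 13->6, 14->7, 15->8, 18->9, 19->10.5, 19->10.5, 20->12, 21->13, 24->14, 33->15
Step 2: Rank sum for X: R1 = 1 + 2 + 5 + 6 + 7 + 10.5 + 13 + 14 = 58.5.
Step 3: U_X = R1 - n1(n1+1)/2 = 58.5 - 8*9/2 = 58.5 - 36 = 22.5.
       U_Y = n1*n2 - U_X = 56 - 22.5 = 33.5.
Step 4: Ties are present, so use the tie-corrected normal approximation (with continuity correction) for the p-value.
Step 5: p-value = 0.562485; compare to alpha = 0.1. fail to reject H0.

U_X = 22.5, p = 0.562485, fail to reject H0 at alpha = 0.1.


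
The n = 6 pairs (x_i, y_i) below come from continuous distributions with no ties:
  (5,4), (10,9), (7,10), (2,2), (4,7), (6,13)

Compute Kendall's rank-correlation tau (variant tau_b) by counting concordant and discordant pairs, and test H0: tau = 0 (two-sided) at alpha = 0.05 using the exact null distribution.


Step 1: Enumerate the 15 unordered pairs (i,j) with i<j and classify each by sign(x_j-x_i) * sign(y_j-y_i).
  (1,2):dx=+5,dy=+5->C; (1,3):dx=+2,dy=+6->C; (1,4):dx=-3,dy=-2->C; (1,5):dx=-1,dy=+3->D
  (1,6):dx=+1,dy=+9->C; (2,3):dx=-3,dy=+1->D; (2,4):dx=-8,dy=-7->C; (2,5):dx=-6,dy=-2->C
  (2,6):dx=-4,dy=+4->D; (3,4):dx=-5,dy=-8->C; (3,5):dx=-3,dy=-3->C; (3,6):dx=-1,dy=+3->D
  (4,5):dx=+2,dy=+5->C; (4,6):dx=+4,dy=+11->C; (5,6):dx=+2,dy=+6->C
Step 2: C = 11, D = 4, total pairs = 15.
Step 3: tau = (C - D)/(n(n-1)/2) = (11 - 4)/15 = 0.466667.
Step 4: Exact two-sided p-value (enumerate n! = 720 permutations of y under H0): p = 0.272222.
Step 5: alpha = 0.05. fail to reject H0.

tau_b = 0.4667 (C=11, D=4), p = 0.272222, fail to reject H0.


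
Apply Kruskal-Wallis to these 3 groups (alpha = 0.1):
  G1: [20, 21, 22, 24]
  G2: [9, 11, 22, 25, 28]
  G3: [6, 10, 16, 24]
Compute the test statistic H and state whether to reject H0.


Step 1: Combine all N = 13 observations and assign midranks.
sorted (value, group, rank): (6,G3,1), (9,G2,2), (10,G3,3), (11,G2,4), (16,G3,5), (20,G1,6), (21,G1,7), (22,G1,8.5), (22,G2,8.5), (24,G1,10.5), (24,G3,10.5), (25,G2,12), (28,G2,13)
Step 2: Sum ranks within each group.
R_1 = 32 (n_1 = 4)
R_2 = 39.5 (n_2 = 5)
R_3 = 19.5 (n_3 = 4)
Step 3: H = 12/(N(N+1)) * sum(R_i^2/n_i) - 3(N+1)
     = 12/(13*14) * (32^2/4 + 39.5^2/5 + 19.5^2/4) - 3*14
     = 0.065934 * 663.112 - 42
     = 1.721703.
Step 4: Ties present; correction factor C = 1 - 12/(13^3 - 13) = 0.994505. Corrected H = 1.721703 / 0.994505 = 1.731215.
Step 5: Under H0, H ~ chi^2(2); p-value = 0.420796.
Step 6: alpha = 0.1. fail to reject H0.

H = 1.7312, df = 2, p = 0.420796, fail to reject H0.


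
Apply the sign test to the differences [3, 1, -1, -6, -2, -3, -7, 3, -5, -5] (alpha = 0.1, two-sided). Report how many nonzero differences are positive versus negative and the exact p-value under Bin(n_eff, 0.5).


Step 1: Discard zero differences. Original n = 10; n_eff = number of nonzero differences = 10.
Nonzero differences (with sign): +3, +1, -1, -6, -2, -3, -7, +3, -5, -5
Step 2: Count signs: positive = 3, negative = 7.
Step 3: Under H0: P(positive) = 0.5, so the number of positives S ~ Bin(10, 0.5).
Step 4: Two-sided exact p-value = sum of Bin(10,0.5) probabilities at or below the observed probability = 0.343750.
Step 5: alpha = 0.1. fail to reject H0.

n_eff = 10, pos = 3, neg = 7, p = 0.343750, fail to reject H0.


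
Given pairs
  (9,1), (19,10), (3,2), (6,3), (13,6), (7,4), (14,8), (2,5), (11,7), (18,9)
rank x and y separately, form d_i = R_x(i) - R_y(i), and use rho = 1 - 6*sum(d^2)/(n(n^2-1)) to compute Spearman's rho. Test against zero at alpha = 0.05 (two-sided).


Step 1: Rank x and y separately (midranks; no ties here).
rank(x): 9->5, 19->10, 3->2, 6->3, 13->7, 7->4, 14->8, 2->1, 11->6, 18->9
rank(y): 1->1, 10->10, 2->2, 3->3, 6->6, 4->4, 8->8, 5->5, 7->7, 9->9
Step 2: d_i = R_x(i) - R_y(i); compute d_i^2.
  (5-1)^2=16, (10-10)^2=0, (2-2)^2=0, (3-3)^2=0, (7-6)^2=1, (4-4)^2=0, (8-8)^2=0, (1-5)^2=16, (6-7)^2=1, (9-9)^2=0
sum(d^2) = 34.
Step 3: rho = 1 - 6*34 / (10*(10^2 - 1)) = 1 - 204/990 = 0.793939.
Step 4: Under H0, t = rho * sqrt((n-2)/(1-rho^2)) = 3.6934 ~ t(8).
Step 5: Two-sided p-value from the t-distribution with 8 df = 0.006100.
Step 6: alpha = 0.05. reject H0.

rho = 0.7939, p = 0.006100, reject H0 at alpha = 0.05.


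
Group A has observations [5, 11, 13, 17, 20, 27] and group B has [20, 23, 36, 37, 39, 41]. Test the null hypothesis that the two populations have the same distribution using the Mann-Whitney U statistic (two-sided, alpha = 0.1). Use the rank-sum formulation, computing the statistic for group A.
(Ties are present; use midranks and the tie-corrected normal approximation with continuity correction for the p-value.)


Step 1: Combine and sort all 12 observations; assign midranks.
sorted (value, group): (5,X), (11,X), (13,X), (17,X), (20,X), (20,Y), (23,Y), (27,X), (36,Y), (37,Y), (39,Y), (41,Y)
ranks: 5->1, 11->2, 13->3, 17->4, 20->5.5, 20->5.5, 23->7, 27->8, 36->9, 37->10, 39->11, 41->12
Step 2: Rank sum for X: R1 = 1 + 2 + 3 + 4 + 5.5 + 8 = 23.5.
Step 3: U_X = R1 - n1(n1+1)/2 = 23.5 - 6*7/2 = 23.5 - 21 = 2.5.
       U_Y = n1*n2 - U_X = 36 - 2.5 = 33.5.
Step 4: Ties are present, so use the tie-corrected normal approximation (with continuity correction) for the p-value.
Step 5: p-value = 0.016122; compare to alpha = 0.1. reject H0.

U_X = 2.5, p = 0.016122, reject H0 at alpha = 0.1.


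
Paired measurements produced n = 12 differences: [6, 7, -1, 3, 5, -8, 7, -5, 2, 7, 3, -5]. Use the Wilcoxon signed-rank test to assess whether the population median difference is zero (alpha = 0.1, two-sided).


Step 1: Drop any zero differences (none here) and take |d_i|.
|d| = [6, 7, 1, 3, 5, 8, 7, 5, 2, 7, 3, 5]
Step 2: Midrank |d_i| (ties get averaged ranks).
ranks: |6|->8, |7|->10, |1|->1, |3|->3.5, |5|->6, |8|->12, |7|->10, |5|->6, |2|->2, |7|->10, |3|->3.5, |5|->6
Step 3: Attach original signs; sum ranks with positive sign and with negative sign.
W+ = 8 + 10 + 3.5 + 6 + 10 + 2 + 10 + 3.5 = 53
W- = 1 + 12 + 6 + 6 = 25
(Check: W+ + W- = 78 should equal n(n+1)/2 = 78.)
Step 4: Test statistic W = min(W+, W-) = 25.
Step 5: Ties in |d|, so use the tie-corrected normal approximation.
        E[W] = n(n+1)/4 = 12*13/4 = 39.
        Tie groups: |d|=3 (t=2), |d|=5 (t=3), |d|=7 (t=3); sum(t^3 - t) = 54.
        Var[W] = n(n+1)(2n+1)/24 - sum(t^3-t)/48 = 3900/24 - 54/48 = 161.375.
        z = (W - E[W]) / sqrt(Var[W]) = (25 - 39) / 12.7033 = -1.1021.
        Two-sided p = 2*Phi(z) = 0.270430.
Step 6: alpha = 0.1. fail to reject H0.

W+ = 53, W- = 25, W = min = 25, p = 0.270430, fail to reject H0.


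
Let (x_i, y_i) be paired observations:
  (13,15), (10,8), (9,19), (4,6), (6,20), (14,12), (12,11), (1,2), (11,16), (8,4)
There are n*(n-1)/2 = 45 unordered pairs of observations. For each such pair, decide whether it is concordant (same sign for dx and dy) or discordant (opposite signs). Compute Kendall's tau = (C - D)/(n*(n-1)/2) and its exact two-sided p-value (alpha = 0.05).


Step 1: Enumerate the 45 unordered pairs (i,j) with i<j and classify each by sign(x_j-x_i) * sign(y_j-y_i).
  (1,2):dx=-3,dy=-7->C; (1,3):dx=-4,dy=+4->D; (1,4):dx=-9,dy=-9->C; (1,5):dx=-7,dy=+5->D
  (1,6):dx=+1,dy=-3->D; (1,7):dx=-1,dy=-4->C; (1,8):dx=-12,dy=-13->C; (1,9):dx=-2,dy=+1->D
  (1,10):dx=-5,dy=-11->C; (2,3):dx=-1,dy=+11->D; (2,4):dx=-6,dy=-2->C; (2,5):dx=-4,dy=+12->D
  (2,6):dx=+4,dy=+4->C; (2,7):dx=+2,dy=+3->C; (2,8):dx=-9,dy=-6->C; (2,9):dx=+1,dy=+8->C
  (2,10):dx=-2,dy=-4->C; (3,4):dx=-5,dy=-13->C; (3,5):dx=-3,dy=+1->D; (3,6):dx=+5,dy=-7->D
  (3,7):dx=+3,dy=-8->D; (3,8):dx=-8,dy=-17->C; (3,9):dx=+2,dy=-3->D; (3,10):dx=-1,dy=-15->C
  (4,5):dx=+2,dy=+14->C; (4,6):dx=+10,dy=+6->C; (4,7):dx=+8,dy=+5->C; (4,8):dx=-3,dy=-4->C
  (4,9):dx=+7,dy=+10->C; (4,10):dx=+4,dy=-2->D; (5,6):dx=+8,dy=-8->D; (5,7):dx=+6,dy=-9->D
  (5,8):dx=-5,dy=-18->C; (5,9):dx=+5,dy=-4->D; (5,10):dx=+2,dy=-16->D; (6,7):dx=-2,dy=-1->C
  (6,8):dx=-13,dy=-10->C; (6,9):dx=-3,dy=+4->D; (6,10):dx=-6,dy=-8->C; (7,8):dx=-11,dy=-9->C
  (7,9):dx=-1,dy=+5->D; (7,10):dx=-4,dy=-7->C; (8,9):dx=+10,dy=+14->C; (8,10):dx=+7,dy=+2->C
  (9,10):dx=-3,dy=-12->C
Step 2: C = 28, D = 17, total pairs = 45.
Step 3: tau = (C - D)/(n(n-1)/2) = (28 - 17)/45 = 0.244444.
Step 4: Exact two-sided p-value (enumerate n! = 3628800 permutations of y under H0): p = 0.380720.
Step 5: alpha = 0.05. fail to reject H0.

tau_b = 0.2444 (C=28, D=17), p = 0.380720, fail to reject H0.


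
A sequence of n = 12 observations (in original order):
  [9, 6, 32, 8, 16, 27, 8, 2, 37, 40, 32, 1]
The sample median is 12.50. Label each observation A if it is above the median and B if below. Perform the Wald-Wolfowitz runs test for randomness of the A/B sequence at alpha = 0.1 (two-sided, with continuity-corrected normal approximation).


Step 1: Compute median = 12.50; label A = above, B = below.
Labels in order: BBABAABBAAAB  (n_A = 6, n_B = 6)
Step 2: Count runs R = 7.
Step 3: Under H0 (random ordering), E[R] = 2*n_A*n_B/(n_A+n_B) + 1 = 2*6*6/12 + 1 = 7.0000.
        Var[R] = 2*n_A*n_B*(2*n_A*n_B - n_A - n_B) / ((n_A+n_B)^2 * (n_A+n_B-1)) = 4320/1584 = 2.7273.
        SD[R] = 1.6514.
Step 4: R = E[R], so z = 0 with no continuity correction.
Step 5: Two-sided p-value via normal approximation = 2*(1 - Phi(|z|)) = 1.000000.
Step 6: alpha = 0.1. fail to reject H0.

R = 7, z = 0.0000, p = 1.000000, fail to reject H0.


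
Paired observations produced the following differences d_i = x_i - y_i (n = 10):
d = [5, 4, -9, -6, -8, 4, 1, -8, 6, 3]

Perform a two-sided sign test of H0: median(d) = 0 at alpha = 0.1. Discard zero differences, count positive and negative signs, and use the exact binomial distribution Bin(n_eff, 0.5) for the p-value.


Step 1: Discard zero differences. Original n = 10; n_eff = number of nonzero differences = 10.
Nonzero differences (with sign): +5, +4, -9, -6, -8, +4, +1, -8, +6, +3
Step 2: Count signs: positive = 6, negative = 4.
Step 3: Under H0: P(positive) = 0.5, so the number of positives S ~ Bin(10, 0.5).
Step 4: Two-sided exact p-value = sum of Bin(10,0.5) probabilities at or below the observed probability = 0.753906.
Step 5: alpha = 0.1. fail to reject H0.

n_eff = 10, pos = 6, neg = 4, p = 0.753906, fail to reject H0.


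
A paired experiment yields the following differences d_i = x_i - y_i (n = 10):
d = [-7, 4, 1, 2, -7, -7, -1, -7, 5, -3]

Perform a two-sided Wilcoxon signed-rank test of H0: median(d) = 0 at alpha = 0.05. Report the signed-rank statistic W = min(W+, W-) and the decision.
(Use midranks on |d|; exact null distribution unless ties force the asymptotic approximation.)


Step 1: Drop any zero differences (none here) and take |d_i|.
|d| = [7, 4, 1, 2, 7, 7, 1, 7, 5, 3]
Step 2: Midrank |d_i| (ties get averaged ranks).
ranks: |7|->8.5, |4|->5, |1|->1.5, |2|->3, |7|->8.5, |7|->8.5, |1|->1.5, |7|->8.5, |5|->6, |3|->4
Step 3: Attach original signs; sum ranks with positive sign and with negative sign.
W+ = 5 + 1.5 + 3 + 6 = 15.5
W- = 8.5 + 8.5 + 8.5 + 1.5 + 8.5 + 4 = 39.5
(Check: W+ + W- = 55 should equal n(n+1)/2 = 55.)
Step 4: Test statistic W = min(W+, W-) = 15.5.
Step 5: Ties in |d|, so use the tie-corrected normal approximation.
        E[W] = n(n+1)/4 = 10*11/4 = 27.5.
        Tie groups: |d|=1 (t=2), |d|=7 (t=4); sum(t^3 - t) = 66.
        Var[W] = n(n+1)(2n+1)/24 - sum(t^3-t)/48 = 2310/24 - 66/48 = 94.875.
        z = (W - E[W]) / sqrt(Var[W]) = (15.5 - 27.5) / 9.7404 = -1.2320.
        Two-sided p = 2*Phi(z) = 0.217955.
Step 6: alpha = 0.05. fail to reject H0.

W+ = 15.5, W- = 39.5, W = min = 15.5, p = 0.217955, fail to reject H0.


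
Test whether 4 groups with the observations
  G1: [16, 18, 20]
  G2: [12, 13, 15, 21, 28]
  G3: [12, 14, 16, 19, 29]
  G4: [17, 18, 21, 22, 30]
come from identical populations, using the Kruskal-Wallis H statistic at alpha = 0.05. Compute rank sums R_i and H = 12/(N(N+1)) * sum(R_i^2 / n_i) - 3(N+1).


Step 1: Combine all N = 18 observations and assign midranks.
sorted (value, group, rank): (12,G2,1.5), (12,G3,1.5), (13,G2,3), (14,G3,4), (15,G2,5), (16,G1,6.5), (16,G3,6.5), (17,G4,8), (18,G1,9.5), (18,G4,9.5), (19,G3,11), (20,G1,12), (21,G2,13.5), (21,G4,13.5), (22,G4,15), (28,G2,16), (29,G3,17), (30,G4,18)
Step 2: Sum ranks within each group.
R_1 = 28 (n_1 = 3)
R_2 = 39 (n_2 = 5)
R_3 = 40 (n_3 = 5)
R_4 = 64 (n_4 = 5)
Step 3: H = 12/(N(N+1)) * sum(R_i^2/n_i) - 3(N+1)
     = 12/(18*19) * (28^2/3 + 39^2/5 + 40^2/5 + 64^2/5) - 3*19
     = 0.035088 * 1704.73 - 57
     = 2.815205.
Step 4: Ties present; correction factor C = 1 - 24/(18^3 - 18) = 0.995872. Corrected H = 2.815205 / 0.995872 = 2.826874.
Step 5: Under H0, H ~ chi^2(3); p-value = 0.419095.
Step 6: alpha = 0.05. fail to reject H0.

H = 2.8269, df = 3, p = 0.419095, fail to reject H0.


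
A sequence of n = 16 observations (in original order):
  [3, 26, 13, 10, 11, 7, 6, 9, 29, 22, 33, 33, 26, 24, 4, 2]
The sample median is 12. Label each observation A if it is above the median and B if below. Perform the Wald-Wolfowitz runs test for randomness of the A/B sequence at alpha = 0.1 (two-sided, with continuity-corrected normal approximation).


Step 1: Compute median = 12; label A = above, B = below.
Labels in order: BAABBBBBAAAAAABB  (n_A = 8, n_B = 8)
Step 2: Count runs R = 5.
Step 3: Under H0 (random ordering), E[R] = 2*n_A*n_B/(n_A+n_B) + 1 = 2*8*8/16 + 1 = 9.0000.
        Var[R] = 2*n_A*n_B*(2*n_A*n_B - n_A - n_B) / ((n_A+n_B)^2 * (n_A+n_B-1)) = 14336/3840 = 3.7333.
        SD[R] = 1.9322.
Step 4: Continuity-corrected z = (R + 0.5 - E[R]) / SD[R] = (5 + 0.5 - 9.0000) / 1.9322 = -1.8114.
Step 5: Two-sided p-value via normal approximation = 2*(1 - Phi(|z|)) = 0.070076.
Step 6: alpha = 0.1. reject H0.

R = 5, z = -1.8114, p = 0.070076, reject H0.


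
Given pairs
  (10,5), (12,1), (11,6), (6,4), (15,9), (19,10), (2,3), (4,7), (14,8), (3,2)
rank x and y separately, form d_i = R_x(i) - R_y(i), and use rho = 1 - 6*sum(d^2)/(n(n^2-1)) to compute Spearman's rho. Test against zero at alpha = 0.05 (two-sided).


Step 1: Rank x and y separately (midranks; no ties here).
rank(x): 10->5, 12->7, 11->6, 6->4, 15->9, 19->10, 2->1, 4->3, 14->8, 3->2
rank(y): 5->5, 1->1, 6->6, 4->4, 9->9, 10->10, 3->3, 7->7, 8->8, 2->2
Step 2: d_i = R_x(i) - R_y(i); compute d_i^2.
  (5-5)^2=0, (7-1)^2=36, (6-6)^2=0, (4-4)^2=0, (9-9)^2=0, (10-10)^2=0, (1-3)^2=4, (3-7)^2=16, (8-8)^2=0, (2-2)^2=0
sum(d^2) = 56.
Step 3: rho = 1 - 6*56 / (10*(10^2 - 1)) = 1 - 336/990 = 0.660606.
Step 4: Under H0, t = rho * sqrt((n-2)/(1-rho^2)) = 2.4889 ~ t(8).
Step 5: Two-sided p-value from the t-distribution with 8 df = 0.037588.
Step 6: alpha = 0.05. reject H0.

rho = 0.6606, p = 0.037588, reject H0 at alpha = 0.05.


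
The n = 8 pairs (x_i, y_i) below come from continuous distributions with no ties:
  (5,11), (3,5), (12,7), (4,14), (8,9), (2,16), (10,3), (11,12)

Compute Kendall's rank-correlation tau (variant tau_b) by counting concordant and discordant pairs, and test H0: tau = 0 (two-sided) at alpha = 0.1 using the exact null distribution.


Step 1: Enumerate the 28 unordered pairs (i,j) with i<j and classify each by sign(x_j-x_i) * sign(y_j-y_i).
  (1,2):dx=-2,dy=-6->C; (1,3):dx=+7,dy=-4->D; (1,4):dx=-1,dy=+3->D; (1,5):dx=+3,dy=-2->D
  (1,6):dx=-3,dy=+5->D; (1,7):dx=+5,dy=-8->D; (1,8):dx=+6,dy=+1->C; (2,3):dx=+9,dy=+2->C
  (2,4):dx=+1,dy=+9->C; (2,5):dx=+5,dy=+4->C; (2,6):dx=-1,dy=+11->D; (2,7):dx=+7,dy=-2->D
  (2,8):dx=+8,dy=+7->C; (3,4):dx=-8,dy=+7->D; (3,5):dx=-4,dy=+2->D; (3,6):dx=-10,dy=+9->D
  (3,7):dx=-2,dy=-4->C; (3,8):dx=-1,dy=+5->D; (4,5):dx=+4,dy=-5->D; (4,6):dx=-2,dy=+2->D
  (4,7):dx=+6,dy=-11->D; (4,8):dx=+7,dy=-2->D; (5,6):dx=-6,dy=+7->D; (5,7):dx=+2,dy=-6->D
  (5,8):dx=+3,dy=+3->C; (6,7):dx=+8,dy=-13->D; (6,8):dx=+9,dy=-4->D; (7,8):dx=+1,dy=+9->C
Step 2: C = 9, D = 19, total pairs = 28.
Step 3: tau = (C - D)/(n(n-1)/2) = (9 - 19)/28 = -0.357143.
Step 4: Exact two-sided p-value (enumerate n! = 40320 permutations of y under H0): p = 0.275099.
Step 5: alpha = 0.1. fail to reject H0.

tau_b = -0.3571 (C=9, D=19), p = 0.275099, fail to reject H0.


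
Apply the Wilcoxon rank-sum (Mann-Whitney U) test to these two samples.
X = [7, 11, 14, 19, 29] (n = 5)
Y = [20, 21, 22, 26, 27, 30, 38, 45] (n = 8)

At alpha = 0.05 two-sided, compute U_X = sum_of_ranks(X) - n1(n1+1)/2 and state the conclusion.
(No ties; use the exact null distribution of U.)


Step 1: Combine and sort all 13 observations; assign midranks.
sorted (value, group): (7,X), (11,X), (14,X), (19,X), (20,Y), (21,Y), (22,Y), (26,Y), (27,Y), (29,X), (30,Y), (38,Y), (45,Y)
ranks: 7->1, 11->2, 14->3, 19->4, 20->5, 21->6, 22->7, 26->8, 27->9, 29->10, 30->11, 38->12, 45->13
Step 2: Rank sum for X: R1 = 1 + 2 + 3 + 4 + 10 = 20.
Step 3: U_X = R1 - n1(n1+1)/2 = 20 - 5*6/2 = 20 - 15 = 5.
       U_Y = n1*n2 - U_X = 40 - 5 = 35.
Step 4: No ties, so the exact null distribution of U (based on enumerating the C(13,5) = 1287 equally likely rank assignments) gives the two-sided p-value.
Step 5: p-value = 0.029526; compare to alpha = 0.05. reject H0.

U_X = 5, p = 0.029526, reject H0 at alpha = 0.05.


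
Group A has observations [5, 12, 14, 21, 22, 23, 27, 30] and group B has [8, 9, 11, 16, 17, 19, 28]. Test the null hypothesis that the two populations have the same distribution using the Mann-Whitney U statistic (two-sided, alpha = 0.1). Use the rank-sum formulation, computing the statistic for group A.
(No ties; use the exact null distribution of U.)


Step 1: Combine and sort all 15 observations; assign midranks.
sorted (value, group): (5,X), (8,Y), (9,Y), (11,Y), (12,X), (14,X), (16,Y), (17,Y), (19,Y), (21,X), (22,X), (23,X), (27,X), (28,Y), (30,X)
ranks: 5->1, 8->2, 9->3, 11->4, 12->5, 14->6, 16->7, 17->8, 19->9, 21->10, 22->11, 23->12, 27->13, 28->14, 30->15
Step 2: Rank sum for X: R1 = 1 + 5 + 6 + 10 + 11 + 12 + 13 + 15 = 73.
Step 3: U_X = R1 - n1(n1+1)/2 = 73 - 8*9/2 = 73 - 36 = 37.
       U_Y = n1*n2 - U_X = 56 - 37 = 19.
Step 4: No ties, so the exact null distribution of U (based on enumerating the C(15,8) = 6435 equally likely rank assignments) gives the two-sided p-value.
Step 5: p-value = 0.335664; compare to alpha = 0.1. fail to reject H0.

U_X = 37, p = 0.335664, fail to reject H0 at alpha = 0.1.


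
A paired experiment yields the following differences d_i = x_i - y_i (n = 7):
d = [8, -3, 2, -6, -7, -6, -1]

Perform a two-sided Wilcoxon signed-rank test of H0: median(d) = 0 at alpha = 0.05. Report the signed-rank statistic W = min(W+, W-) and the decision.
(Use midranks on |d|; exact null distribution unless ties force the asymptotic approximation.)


Step 1: Drop any zero differences (none here) and take |d_i|.
|d| = [8, 3, 2, 6, 7, 6, 1]
Step 2: Midrank |d_i| (ties get averaged ranks).
ranks: |8|->7, |3|->3, |2|->2, |6|->4.5, |7|->6, |6|->4.5, |1|->1
Step 3: Attach original signs; sum ranks with positive sign and with negative sign.
W+ = 7 + 2 = 9
W- = 3 + 4.5 + 6 + 4.5 + 1 = 19
(Check: W+ + W- = 28 should equal n(n+1)/2 = 28.)
Step 4: Test statistic W = min(W+, W-) = 9.
Step 5: Ties in |d|, so use the tie-corrected normal approximation.
        E[W] = n(n+1)/4 = 7*8/4 = 14.
        Tie groups: |d|=6 (t=2); sum(t^3 - t) = 6.
        Var[W] = n(n+1)(2n+1)/24 - sum(t^3-t)/48 = 840/24 - 6/48 = 34.875.
        z = (W - E[W]) / sqrt(Var[W]) = (9 - 14) / 5.9055 = -0.8467.
        Two-sided p = 2*Phi(z) = 0.397180.
Step 6: alpha = 0.05. fail to reject H0.

W+ = 9, W- = 19, W = min = 9, p = 0.397180, fail to reject H0.
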